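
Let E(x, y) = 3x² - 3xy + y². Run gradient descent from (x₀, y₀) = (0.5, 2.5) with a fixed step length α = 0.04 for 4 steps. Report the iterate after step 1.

∇E = (6x - 3y, -3x + 2y)
Step 1: at (0.5, 2.5), ∇E = (-4.5, 3.5) → (0.5, 2.5) − 0.04·(-4.5, 3.5) = (0.68, 2.36)

(0.68, 2.36)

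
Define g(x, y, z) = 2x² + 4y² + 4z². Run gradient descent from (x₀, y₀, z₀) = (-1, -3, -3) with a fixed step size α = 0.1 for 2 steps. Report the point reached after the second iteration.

(-0.36, -0.12, -0.12)

∇g = (4x, 8y, 8z)
(x₁, y₁, z₁) = (-1, -3, -3) − 0.1·(-4, -24, -24) = (-0.6, -0.6, -0.6)
(x₂, y₂, z₂) = (-0.6, -0.6, -0.6) − 0.1·(-2.4, -4.8, -4.8) = (-0.36, -0.12, -0.12)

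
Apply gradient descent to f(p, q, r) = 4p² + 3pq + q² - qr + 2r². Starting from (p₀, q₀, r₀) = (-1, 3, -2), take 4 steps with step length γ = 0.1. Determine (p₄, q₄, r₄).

∇f = (8p + 3q, 3p + 2q - r, -q + 4r)
(p₁, q₁, r₁) = (-1, 3, -2) − 0.1·(1, 5, -11) = (-1.1, 2.5, -0.9)
(p₂, q₂, r₂) = (-1.1, 2.5, -0.9) − 0.1·(-1.3, 2.6, -6.1) = (-0.97, 2.24, -0.29)
(p₃, q₃, r₃) = (-0.97, 2.24, -0.29) − 0.1·(-1.04, 1.86, -3.4) = (-0.866, 2.054, 0.05)
(p₄, q₄, r₄) = (-0.866, 2.054, 0.05) − 0.1·(-0.766, 1.46, -1.854) = (-0.7894, 1.908, 0.2354)

(-0.7894, 1.908, 0.2354)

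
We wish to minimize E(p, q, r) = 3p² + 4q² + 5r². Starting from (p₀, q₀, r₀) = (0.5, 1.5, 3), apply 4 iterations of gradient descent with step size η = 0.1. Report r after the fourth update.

∇E = (6p, 8q, 10r)
(p₁, q₁, r₁) = (0.5, 1.5, 3) − 0.1·(3, 12, 30) = (0.2, 0.3, 0)
(p₂, q₂, r₂) = (0.2, 0.3, 0) − 0.1·(1.2, 2.4, 0) = (0.08, 0.06, 0)
(p₃, q₃, r₃) = (0.08, 0.06, 0) − 0.1·(0.48, 0.48, 0) = (0.032, 0.012, 0)
(p₄, q₄, r₄) = (0.032, 0.012, 0) − 0.1·(0.192, 0.096, 0) = (0.0128, 0.0024, 0)
r = 0

0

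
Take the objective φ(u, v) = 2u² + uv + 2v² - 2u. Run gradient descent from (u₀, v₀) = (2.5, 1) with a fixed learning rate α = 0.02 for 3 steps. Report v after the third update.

∇φ = (4u + v - 2, u + 4v)
Step 1: at (2.5, 1), ∇φ = (9, 6.5) → (2.5, 1) − 0.02·(9, 6.5) = (2.32, 0.87)
Step 2: at (2.32, 0.87), ∇φ = (8.15, 5.8) → (2.32, 0.87) − 0.02·(8.15, 5.8) = (2.157, 0.754)
Step 3: at (2.157, 0.754), ∇φ = (7.382, 5.173) → (2.157, 0.754) − 0.02·(7.382, 5.173) = (2.00936, 0.65054)
v = 0.65054

0.65054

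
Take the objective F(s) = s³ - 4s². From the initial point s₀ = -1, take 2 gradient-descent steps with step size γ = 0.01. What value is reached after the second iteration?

-1.235763

F′(s) = 3s² - 8s
s₁ = -1 − 0.01·11 = -1.11
s₂ = -1.11 − 0.01·12.5763 = -1.235763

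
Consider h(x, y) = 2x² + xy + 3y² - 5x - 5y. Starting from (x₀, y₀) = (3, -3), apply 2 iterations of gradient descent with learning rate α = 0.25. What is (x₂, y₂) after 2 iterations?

∇h = (4x + y - 5, x + 6y - 5)
(x₁, y₁) = (3, -3) − 0.25·(4, -20) = (2, 2)
(x₂, y₂) = (2, 2) − 0.25·(5, 9) = (0.75, -0.25)

(0.75, -0.25)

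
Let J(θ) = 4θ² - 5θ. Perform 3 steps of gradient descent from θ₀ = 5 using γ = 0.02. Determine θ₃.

3.21808

J′(θ) = 8θ - 5
θ₁ = 5 − 0.02·35 = 4.3
θ₂ = 4.3 − 0.02·29.4 = 3.712
θ₃ = 3.712 − 0.02·24.696 = 3.21808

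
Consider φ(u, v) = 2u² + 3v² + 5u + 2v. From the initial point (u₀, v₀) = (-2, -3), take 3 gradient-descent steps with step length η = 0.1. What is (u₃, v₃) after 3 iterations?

(-1.412, -0.504)

∇φ = (4u + 5, 6v + 2)
Step 1: at (-2, -3), ∇φ = (-3, -16) → (-2, -3) − 0.1·(-3, -16) = (-1.7, -1.4)
Step 2: at (-1.7, -1.4), ∇φ = (-1.8, -6.4) → (-1.7, -1.4) − 0.1·(-1.8, -6.4) = (-1.52, -0.76)
Step 3: at (-1.52, -0.76), ∇φ = (-1.08, -2.56) → (-1.52, -0.76) − 0.1·(-1.08, -2.56) = (-1.412, -0.504)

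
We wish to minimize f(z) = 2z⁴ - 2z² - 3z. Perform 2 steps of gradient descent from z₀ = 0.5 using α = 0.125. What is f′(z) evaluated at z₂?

f′(z) = 8z³ - 4z - 3
z₁ = 0.5 − 0.125·(-4) = 1
z₂ = 1 − 0.125·1 = 0.875
f′(z) at (0.875) = -1.140625

-1.140625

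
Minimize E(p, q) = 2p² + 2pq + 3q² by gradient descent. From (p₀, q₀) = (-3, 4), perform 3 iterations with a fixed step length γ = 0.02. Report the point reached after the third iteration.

∇E = (4p + 2q, 2p + 6q)
Step 1: at (-3, 4), ∇E = (-4, 18) → (-3, 4) − 0.02·(-4, 18) = (-2.92, 3.64)
Step 2: at (-2.92, 3.64), ∇E = (-4.4, 16) → (-2.92, 3.64) − 0.02·(-4.4, 16) = (-2.832, 3.32)
Step 3: at (-2.832, 3.32), ∇E = (-4.688, 14.256) → (-2.832, 3.32) − 0.02·(-4.688, 14.256) = (-2.73824, 3.03488)

(-2.73824, 3.03488)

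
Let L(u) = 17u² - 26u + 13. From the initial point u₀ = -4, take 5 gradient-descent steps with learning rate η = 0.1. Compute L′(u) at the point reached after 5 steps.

L′(u) = 34u - 26
u₁ = -4 − 0.1·(-162) = 12.2
u₂ = 12.2 − 0.1·388.8 = -26.68
u₃ = -26.68 − 0.1·(-933.12) = 66.632
u₄ = 66.632 − 0.1·2239.488 = -157.3168
u₅ = -157.3168 − 0.1·(-5374.7712) = 380.16032
L′(u) at (380.16032) = 12899.45088

12899.45088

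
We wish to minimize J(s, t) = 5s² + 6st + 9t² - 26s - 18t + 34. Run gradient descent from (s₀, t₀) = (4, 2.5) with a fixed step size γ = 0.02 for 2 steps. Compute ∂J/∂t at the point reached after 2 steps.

16.6128

∇J = (10s + 6t - 26, 6s + 18t - 18)
(s₁, t₁) = (4, 2.5) − 0.02·(29, 51) = (3.42, 1.48)
(s₂, t₂) = (3.42, 1.48) − 0.02·(17.08, 29.16) = (3.0784, 0.8968)
∂J/∂t at (3.0784, 0.8968) = 16.6128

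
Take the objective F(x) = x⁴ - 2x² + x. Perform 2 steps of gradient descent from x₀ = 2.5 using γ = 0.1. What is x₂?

5.16965

F′(x) = 4x³ - 4x + 1
x₁ = 2.5 − 0.1·53.5 = -2.85
x₂ = -2.85 − 0.1·(-80.1965) = 5.16965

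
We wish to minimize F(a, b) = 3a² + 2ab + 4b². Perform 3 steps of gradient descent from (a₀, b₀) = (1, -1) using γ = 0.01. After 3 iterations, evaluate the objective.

3.639414851392

∇F = (6a + 2b, 2a + 8b)
(a₁, b₁) = (1, -1) − 0.01·(4, -6) = (0.96, -0.94)
(a₂, b₂) = (0.96, -0.94) − 0.01·(3.88, -5.6) = (0.9212, -0.884)
(a₃, b₃) = (0.9212, -0.884) − 0.01·(3.7592, -5.2296) = (0.883608, -0.831704)
F(0.883608, -0.831704) = 3.639414851392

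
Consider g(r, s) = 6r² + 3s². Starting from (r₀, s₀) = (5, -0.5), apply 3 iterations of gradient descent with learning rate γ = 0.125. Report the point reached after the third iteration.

(-0.625, -0.0078125)

∇g = (12r, 6s)
Step 1: at (5, -0.5), ∇g = (60, -3) → (5, -0.5) − 0.125·(60, -3) = (-2.5, -0.125)
Step 2: at (-2.5, -0.125), ∇g = (-30, -0.75) → (-2.5, -0.125) − 0.125·(-30, -0.75) = (1.25, -0.03125)
Step 3: at (1.25, -0.03125), ∇g = (15, -0.1875) → (1.25, -0.03125) − 0.125·(15, -0.1875) = (-0.625, -0.0078125)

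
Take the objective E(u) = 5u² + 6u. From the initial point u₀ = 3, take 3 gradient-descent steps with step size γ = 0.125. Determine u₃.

E′(u) = 10u + 6
Step 1: E′(3) = 36; u₁ = 3 − 0.125·36 = -1.5
Step 2: E′(-1.5) = -9; u₂ = -1.5 − 0.125·(-9) = -0.375
Step 3: E′(-0.375) = 2.25; u₃ = -0.375 − 0.125·2.25 = -0.65625

-0.65625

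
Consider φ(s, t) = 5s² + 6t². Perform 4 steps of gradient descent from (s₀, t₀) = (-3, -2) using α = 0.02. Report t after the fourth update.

-0.66724352

∇φ = (10s, 12t)
Step 1: at (-3, -2), ∇φ = (-30, -24) → (-3, -2) − 0.02·(-30, -24) = (-2.4, -1.52)
Step 2: at (-2.4, -1.52), ∇φ = (-24, -18.24) → (-2.4, -1.52) − 0.02·(-24, -18.24) = (-1.92, -1.1552)
Step 3: at (-1.92, -1.1552), ∇φ = (-19.2, -13.8624) → (-1.92, -1.1552) − 0.02·(-19.2, -13.8624) = (-1.536, -0.877952)
Step 4: at (-1.536, -0.877952), ∇φ = (-15.36, -10.535424) → (-1.536, -0.877952) − 0.02·(-15.36, -10.535424) = (-1.2288, -0.66724352)
t = -0.66724352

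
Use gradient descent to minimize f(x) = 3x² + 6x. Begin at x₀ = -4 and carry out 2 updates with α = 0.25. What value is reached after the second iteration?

f′(x) = 6x + 6
Step 1: f′(-4) = -18; x₁ = -4 − 0.25·(-18) = 0.5
Step 2: f′(0.5) = 9; x₂ = 0.5 − 0.25·9 = -1.75

-1.75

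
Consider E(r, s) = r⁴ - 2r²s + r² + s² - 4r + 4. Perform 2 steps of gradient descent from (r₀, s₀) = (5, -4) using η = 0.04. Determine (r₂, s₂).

∇E = (4r³ - 4rs + 2r - 4, -2r² + 2s)
(r₁, s₁) = (5, -4) − 0.04·(586, -58) = (-18.44, -1.68)
(r₂, s₂) = (-18.44, -1.68) − 0.04·(-25245.675136, -683.4272) = (991.38700544, 25.657088)

(991.38700544, 25.657088)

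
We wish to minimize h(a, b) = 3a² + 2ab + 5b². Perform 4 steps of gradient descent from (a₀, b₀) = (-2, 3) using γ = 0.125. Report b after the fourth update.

∇h = (6a + 2b, 2a + 10b)
Step 1: at (-2, 3), ∇h = (-6, 26) → (-2, 3) − 0.125·(-6, 26) = (-1.25, -0.25)
Step 2: at (-1.25, -0.25), ∇h = (-8, -5) → (-1.25, -0.25) − 0.125·(-8, -5) = (-0.25, 0.375)
Step 3: at (-0.25, 0.375), ∇h = (-0.75, 3.25) → (-0.25, 0.375) − 0.125·(-0.75, 3.25) = (-0.15625, -0.03125)
Step 4: at (-0.15625, -0.03125), ∇h = (-1, -0.625) → (-0.15625, -0.03125) − 0.125·(-1, -0.625) = (-0.03125, 0.046875)
b = 0.046875

0.046875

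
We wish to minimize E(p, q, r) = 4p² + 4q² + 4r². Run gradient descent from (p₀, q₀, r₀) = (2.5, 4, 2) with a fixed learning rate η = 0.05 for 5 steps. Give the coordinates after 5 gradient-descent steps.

(0.1944, 0.31104, 0.15552)

∇E = (8p, 8q, 8r)
(p₁, q₁, r₁) = (2.5, 4, 2) − 0.05·(20, 32, 16) = (1.5, 2.4, 1.2)
(p₂, q₂, r₂) = (1.5, 2.4, 1.2) − 0.05·(12, 19.2, 9.6) = (0.9, 1.44, 0.72)
(p₃, q₃, r₃) = (0.9, 1.44, 0.72) − 0.05·(7.2, 11.52, 5.76) = (0.54, 0.864, 0.432)
(p₄, q₄, r₄) = (0.54, 0.864, 0.432) − 0.05·(4.32, 6.912, 3.456) = (0.324, 0.5184, 0.2592)
(p₅, q₅, r₅) = (0.324, 0.5184, 0.2592) − 0.05·(2.592, 4.1472, 2.0736) = (0.1944, 0.31104, 0.15552)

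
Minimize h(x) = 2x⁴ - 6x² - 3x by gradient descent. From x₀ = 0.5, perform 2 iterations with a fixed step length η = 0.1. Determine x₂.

h′(x) = 8x³ - 12x - 3
Step 1: h′(0.5) = -8; x₁ = 0.5 − 0.1·(-8) = 1.3
Step 2: h′(1.3) = -1.024; x₂ = 1.3 − 0.1·(-1.024) = 1.4024

1.4024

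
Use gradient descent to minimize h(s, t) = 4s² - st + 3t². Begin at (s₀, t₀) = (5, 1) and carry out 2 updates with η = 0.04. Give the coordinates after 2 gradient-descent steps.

∇h = (8s - t, -s + 6t)
Step 1: at (5, 1), ∇h = (39, 1) → (5, 1) − 0.04·(39, 1) = (3.44, 0.96)
Step 2: at (3.44, 0.96), ∇h = (26.56, 2.32) → (3.44, 0.96) − 0.04·(26.56, 2.32) = (2.3776, 0.8672)

(2.3776, 0.8672)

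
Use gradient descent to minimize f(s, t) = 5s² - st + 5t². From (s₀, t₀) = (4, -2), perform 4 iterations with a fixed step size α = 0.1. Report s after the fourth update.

0.0004

∇f = (10s - t, -s + 10t)
(s₁, t₁) = (4, -2) − 0.1·(42, -24) = (-0.2, 0.4)
(s₂, t₂) = (-0.2, 0.4) − 0.1·(-2.4, 4.2) = (0.04, -0.02)
(s₃, t₃) = (0.04, -0.02) − 0.1·(0.42, -0.24) = (-0.002, 0.004)
(s₄, t₄) = (-0.002, 0.004) − 0.1·(-0.024, 0.042) = (0.0004, -0.0002)
s = 0.0004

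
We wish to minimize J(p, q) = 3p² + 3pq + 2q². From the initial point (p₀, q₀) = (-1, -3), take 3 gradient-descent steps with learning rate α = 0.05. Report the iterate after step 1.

∇J = (6p + 3q, 3p + 4q)
Step 1: at (-1, -3), ∇J = (-15, -15) → (-1, -3) − 0.05·(-15, -15) = (-0.25, -2.25)

(-0.25, -2.25)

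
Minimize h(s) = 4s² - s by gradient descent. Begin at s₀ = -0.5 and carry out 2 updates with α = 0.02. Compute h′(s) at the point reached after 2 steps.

-3.528

h′(s) = 8s - 1
s₁ = -0.5 − 0.02·(-5) = -0.4
s₂ = -0.4 − 0.02·(-4.2) = -0.316
h′(s) at (-0.316) = -3.528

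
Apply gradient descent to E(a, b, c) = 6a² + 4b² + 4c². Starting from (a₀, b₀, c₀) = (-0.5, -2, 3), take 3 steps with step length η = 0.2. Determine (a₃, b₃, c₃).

(1.372, 0.432, -0.648)

∇E = (12a, 8b, 8c)
(a₁, b₁, c₁) = (-0.5, -2, 3) − 0.2·(-6, -16, 24) = (0.7, 1.2, -1.8)
(a₂, b₂, c₂) = (0.7, 1.2, -1.8) − 0.2·(8.4, 9.6, -14.4) = (-0.98, -0.72, 1.08)
(a₃, b₃, c₃) = (-0.98, -0.72, 1.08) − 0.2·(-11.76, -5.76, 8.64) = (1.372, 0.432, -0.648)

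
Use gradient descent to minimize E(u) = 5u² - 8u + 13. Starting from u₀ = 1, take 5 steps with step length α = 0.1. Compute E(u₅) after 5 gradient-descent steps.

9.8

E′(u) = 10u - 8
Step 1: E′(1) = 2; u₁ = 1 − 0.1·2 = 0.8
Step 2: E′(0.8) = 0; u₂ = 0.8 − 0.1·0 = 0.8
Step 3: E′(0.8) = 0; u₃ = 0.8 − 0.1·0 = 0.8
Step 4: E′(0.8) = 0; u₄ = 0.8 − 0.1·0 = 0.8
Step 5: E′(0.8) = 0; u₅ = 0.8 − 0.1·0 = 0.8
E(0.8) = 9.8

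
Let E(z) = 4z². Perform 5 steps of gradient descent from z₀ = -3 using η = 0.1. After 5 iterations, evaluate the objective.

E′(z) = 8z
Step 1: E′(-3) = -24; z₁ = -3 − 0.1·(-24) = -0.6
Step 2: E′(-0.6) = -4.8; z₂ = -0.6 − 0.1·(-4.8) = -0.12
Step 3: E′(-0.12) = -0.96; z₃ = -0.12 − 0.1·(-0.96) = -0.024
Step 4: E′(-0.024) = -0.192; z₄ = -0.024 − 0.1·(-0.192) = -0.0048
Step 5: E′(-0.0048) = -0.0384; z₅ = -0.0048 − 0.1·(-0.0384) = -0.00096
E(-0.00096) = 0.0000036864

0.0000036864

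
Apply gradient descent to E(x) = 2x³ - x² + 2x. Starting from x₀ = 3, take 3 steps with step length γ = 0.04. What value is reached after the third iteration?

0.602176

E′(x) = 6x² - 2x + 2
x₁ = 3 − 0.04·50 = 1
x₂ = 1 − 0.04·6 = 0.76
x₃ = 0.76 − 0.04·3.9456 = 0.602176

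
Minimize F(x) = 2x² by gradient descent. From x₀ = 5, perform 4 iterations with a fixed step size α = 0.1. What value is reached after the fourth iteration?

0.648

F′(x) = 4x
x₁ = 5 − 0.1·20 = 3
x₂ = 3 − 0.1·12 = 1.8
x₃ = 1.8 − 0.1·7.2 = 1.08
x₄ = 1.08 − 0.1·4.32 = 0.648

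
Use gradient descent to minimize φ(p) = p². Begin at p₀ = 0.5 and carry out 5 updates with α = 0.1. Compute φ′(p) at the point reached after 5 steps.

φ′(p) = 2p
Step 1: φ′(0.5) = 1; p₁ = 0.5 − 0.1·1 = 0.4
Step 2: φ′(0.4) = 0.8; p₂ = 0.4 − 0.1·0.8 = 0.32
Step 3: φ′(0.32) = 0.64; p₃ = 0.32 − 0.1·0.64 = 0.256
Step 4: φ′(0.256) = 0.512; p₄ = 0.256 − 0.1·0.512 = 0.2048
Step 5: φ′(0.2048) = 0.4096; p₅ = 0.2048 − 0.1·0.4096 = 0.16384
φ′(p) at (0.16384) = 0.32768

0.32768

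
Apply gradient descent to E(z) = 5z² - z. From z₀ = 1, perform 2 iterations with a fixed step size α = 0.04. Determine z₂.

E′(z) = 10z - 1
z₁ = 1 − 0.04·9 = 0.64
z₂ = 0.64 − 0.04·5.4 = 0.424

0.424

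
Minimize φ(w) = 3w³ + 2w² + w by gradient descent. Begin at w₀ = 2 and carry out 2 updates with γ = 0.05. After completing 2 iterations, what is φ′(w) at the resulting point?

φ′(w) = 9w² + 4w + 1
w₁ = 2 − 0.05·45 = -0.25
w₂ = -0.25 − 0.05·0.5625 = -0.278125
φ′(w) at (-0.278125) = 0.583681640625

0.583681640625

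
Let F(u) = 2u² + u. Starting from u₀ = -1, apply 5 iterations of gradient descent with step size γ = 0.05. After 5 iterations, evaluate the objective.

-0.0042040448

F′(u) = 4u + 1
u₁ = -1 − 0.05·(-3) = -0.85
u₂ = -0.85 − 0.05·(-2.4) = -0.73
u₃ = -0.73 − 0.05·(-1.92) = -0.634
u₄ = -0.634 − 0.05·(-1.536) = -0.5572
u₅ = -0.5572 − 0.05·(-1.2288) = -0.49576
F(-0.49576) = -0.0042040448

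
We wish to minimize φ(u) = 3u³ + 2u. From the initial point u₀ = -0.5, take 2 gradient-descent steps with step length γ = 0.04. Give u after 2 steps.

φ′(u) = 9u² + 2
u₁ = -0.5 − 0.04·4.25 = -0.67
u₂ = -0.67 − 0.04·6.0401 = -0.911604

-0.911604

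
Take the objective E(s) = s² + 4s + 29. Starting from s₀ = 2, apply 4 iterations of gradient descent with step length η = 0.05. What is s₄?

0.6244

E′(s) = 2s + 4
Step 1: E′(2) = 8; s₁ = 2 − 0.05·8 = 1.6
Step 2: E′(1.6) = 7.2; s₂ = 1.6 − 0.05·7.2 = 1.24
Step 3: E′(1.24) = 6.48; s₃ = 1.24 − 0.05·6.48 = 0.916
Step 4: E′(0.916) = 5.832; s₄ = 0.916 − 0.05·5.832 = 0.6244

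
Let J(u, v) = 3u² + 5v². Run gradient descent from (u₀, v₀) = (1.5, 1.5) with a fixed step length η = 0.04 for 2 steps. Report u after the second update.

0.8664

∇J = (6u, 10v)
(u₁, v₁) = (1.5, 1.5) − 0.04·(9, 15) = (1.14, 0.9)
(u₂, v₂) = (1.14, 0.9) − 0.04·(6.84, 9) = (0.8664, 0.54)
u = 0.8664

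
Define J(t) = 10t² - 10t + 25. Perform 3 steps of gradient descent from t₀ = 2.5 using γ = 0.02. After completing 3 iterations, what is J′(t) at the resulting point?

8.64

J′(t) = 20t - 10
t₁ = 2.5 − 0.02·40 = 1.7
t₂ = 1.7 − 0.02·24 = 1.22
t₃ = 1.22 − 0.02·14.4 = 0.932
J′(t) at (0.932) = 8.64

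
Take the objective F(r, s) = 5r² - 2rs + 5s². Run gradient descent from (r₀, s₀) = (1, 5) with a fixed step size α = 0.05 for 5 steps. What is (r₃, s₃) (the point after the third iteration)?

∇F = (10r - 2s, -2r + 10s)
Step 1: at (1, 5), ∇F = (0, 48) → (1, 5) − 0.05·(0, 48) = (1, 2.6)
Step 2: at (1, 2.6), ∇F = (4.8, 24) → (1, 2.6) − 0.05·(4.8, 24) = (0.76, 1.4)
Step 3: at (0.76, 1.4), ∇F = (4.8, 12.48) → (0.76, 1.4) − 0.05·(4.8, 12.48) = (0.52, 0.776)

(0.52, 0.776)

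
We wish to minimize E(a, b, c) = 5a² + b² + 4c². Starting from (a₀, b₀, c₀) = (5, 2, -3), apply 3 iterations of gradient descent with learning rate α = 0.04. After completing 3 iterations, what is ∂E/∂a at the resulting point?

∇E = (10a, 2b, 8c)
(a₁, b₁, c₁) = (5, 2, -3) − 0.04·(50, 4, -24) = (3, 1.84, -2.04)
(a₂, b₂, c₂) = (3, 1.84, -2.04) − 0.04·(30, 3.68, -16.32) = (1.8, 1.6928, -1.3872)
(a₃, b₃, c₃) = (1.8, 1.6928, -1.3872) − 0.04·(18, 3.3856, -11.0976) = (1.08, 1.557376, -0.943296)
∂E/∂a at (1.08, 1.557376, -0.943296) = 10.8

10.8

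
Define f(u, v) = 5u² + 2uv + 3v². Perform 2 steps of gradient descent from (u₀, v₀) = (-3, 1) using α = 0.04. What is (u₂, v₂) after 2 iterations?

∇f = (10u + 2v, 2u + 6v)
Step 1: at (-3, 1), ∇f = (-28, 0) → (-3, 1) − 0.04·(-28, 0) = (-1.88, 1)
Step 2: at (-1.88, 1), ∇f = (-16.8, 2.24) → (-1.88, 1) − 0.04·(-16.8, 2.24) = (-1.208, 0.9104)

(-1.208, 0.9104)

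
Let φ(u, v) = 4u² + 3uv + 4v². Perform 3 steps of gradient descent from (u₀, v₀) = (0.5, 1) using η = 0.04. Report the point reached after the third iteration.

(0.003712, 0.259712)

∇φ = (8u + 3v, 3u + 8v)
Step 1: at (0.5, 1), ∇φ = (7, 9.5) → (0.5, 1) − 0.04·(7, 9.5) = (0.22, 0.62)
Step 2: at (0.22, 0.62), ∇φ = (3.62, 5.62) → (0.22, 0.62) − 0.04·(3.62, 5.62) = (0.0752, 0.3952)
Step 3: at (0.0752, 0.3952), ∇φ = (1.7872, 3.3872) → (0.0752, 0.3952) − 0.04·(1.7872, 3.3872) = (0.003712, 0.259712)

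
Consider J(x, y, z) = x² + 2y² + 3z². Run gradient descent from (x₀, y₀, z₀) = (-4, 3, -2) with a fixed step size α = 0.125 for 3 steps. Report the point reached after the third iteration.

∇J = (2x, 4y, 6z)
Step 1: at (-4, 3, -2), ∇J = (-8, 12, -12) → (-4, 3, -2) − 0.125·(-8, 12, -12) = (-3, 1.5, -0.5)
Step 2: at (-3, 1.5, -0.5), ∇J = (-6, 6, -3) → (-3, 1.5, -0.5) − 0.125·(-6, 6, -3) = (-2.25, 0.75, -0.125)
Step 3: at (-2.25, 0.75, -0.125), ∇J = (-4.5, 3, -0.75) → (-2.25, 0.75, -0.125) − 0.125·(-4.5, 3, -0.75) = (-1.6875, 0.375, -0.03125)

(-1.6875, 0.375, -0.03125)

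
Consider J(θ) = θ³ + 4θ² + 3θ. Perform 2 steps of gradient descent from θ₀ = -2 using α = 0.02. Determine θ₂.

J′(θ) = 3θ² + 8θ + 3
θ₁ = -2 − 0.02·(-1) = -1.98
θ₂ = -1.98 − 0.02·(-1.0788) = -1.958424

-1.958424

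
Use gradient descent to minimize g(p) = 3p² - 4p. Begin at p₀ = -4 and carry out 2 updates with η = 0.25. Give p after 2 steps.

g′(p) = 6p - 4
p₁ = -4 − 0.25·(-28) = 3
p₂ = 3 − 0.25·14 = -0.5

-0.5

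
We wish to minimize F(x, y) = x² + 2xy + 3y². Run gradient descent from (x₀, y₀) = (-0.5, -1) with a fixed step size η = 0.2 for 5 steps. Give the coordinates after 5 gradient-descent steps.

(-0.01648, 0.01472)

∇F = (2x + 2y, 2x + 6y)
(x₁, y₁) = (-0.5, -1) − 0.2·(-3, -7) = (0.1, 0.4)
(x₂, y₂) = (0.1, 0.4) − 0.2·(1, 2.6) = (-0.1, -0.12)
(x₃, y₃) = (-0.1, -0.12) − 0.2·(-0.44, -0.92) = (-0.012, 0.064)
(x₄, y₄) = (-0.012, 0.064) − 0.2·(0.104, 0.36) = (-0.0328, -0.008)
(x₅, y₅) = (-0.0328, -0.008) − 0.2·(-0.0816, -0.1136) = (-0.01648, 0.01472)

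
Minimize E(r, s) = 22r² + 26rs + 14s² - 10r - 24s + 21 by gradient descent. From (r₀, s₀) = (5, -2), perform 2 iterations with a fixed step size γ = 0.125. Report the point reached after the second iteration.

∇E = (44r + 26s - 10, 26r + 28s - 24)
Step 1: at (5, -2), ∇E = (158, 50) → (5, -2) − 0.125·(158, 50) = (-14.75, -8.25)
Step 2: at (-14.75, -8.25), ∇E = (-873.5, -638.5) → (-14.75, -8.25) − 0.125·(-873.5, -638.5) = (94.4375, 71.5625)

(94.4375, 71.5625)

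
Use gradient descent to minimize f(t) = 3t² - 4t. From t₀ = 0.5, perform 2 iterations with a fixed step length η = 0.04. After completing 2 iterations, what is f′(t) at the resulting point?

f′(t) = 6t - 4
Step 1: f′(0.5) = -1; t₁ = 0.5 − 0.04·(-1) = 0.54
Step 2: f′(0.54) = -0.76; t₂ = 0.54 − 0.04·(-0.76) = 0.5704
f′(t) at (0.5704) = -0.5776

-0.5776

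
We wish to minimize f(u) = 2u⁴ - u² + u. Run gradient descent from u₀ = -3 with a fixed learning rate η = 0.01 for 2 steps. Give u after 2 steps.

-0.87791432

f′(u) = 8u³ - 2u + 1
Step 1: f′(-3) = -209; u₁ = -3 − 0.01·(-209) = -0.91
Step 2: f′(-0.91) = -3.208568; u₂ = -0.91 − 0.01·(-3.208568) = -0.87791432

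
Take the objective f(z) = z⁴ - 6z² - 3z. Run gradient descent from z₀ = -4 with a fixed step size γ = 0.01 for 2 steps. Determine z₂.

f′(z) = 4z³ - 12z - 3
z₁ = -4 − 0.01·(-211) = -1.89
z₂ = -1.89 − 0.01·(-7.325076) = -1.81674924

-1.81674924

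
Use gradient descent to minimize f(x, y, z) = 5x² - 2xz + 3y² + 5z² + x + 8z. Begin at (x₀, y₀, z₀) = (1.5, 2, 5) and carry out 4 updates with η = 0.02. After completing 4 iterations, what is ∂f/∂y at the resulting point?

7.19634432

∇f = (10x - 2z + 1, 6y, -2x + 10z + 8)
Step 1: at (1.5, 2, 5), ∇f = (6, 12, 55) → (1.5, 2, 5) − 0.02·(6, 12, 55) = (1.38, 1.76, 3.9)
Step 2: at (1.38, 1.76, 3.9), ∇f = (7, 10.56, 44.24) → (1.38, 1.76, 3.9) − 0.02·(7, 10.56, 44.24) = (1.24, 1.5488, 3.0152)
Step 3: at (1.24, 1.5488, 3.0152), ∇f = (7.3696, 9.2928, 35.672) → (1.24, 1.5488, 3.0152) − 0.02·(7.3696, 9.2928, 35.672) = (1.092608, 1.362944, 2.30176)
Step 4: at (1.092608, 1.362944, 2.30176), ∇f = (7.32256, 8.177664, 28.832384) → (1.092608, 1.362944, 2.30176) − 0.02·(7.32256, 8.177664, 28.832384) = (0.9461568, 1.19939072, 1.72511232)
∂f/∂y at (0.9461568, 1.19939072, 1.72511232) = 7.19634432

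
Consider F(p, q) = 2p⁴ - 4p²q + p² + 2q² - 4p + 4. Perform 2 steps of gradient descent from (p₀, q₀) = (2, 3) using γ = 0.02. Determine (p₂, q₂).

∇F = (8p³ - 8pq + 2p - 4, -4p² + 4q)
(p₁, q₁) = (2, 3) − 0.02·(16, -4) = (1.68, 3.08)
(p₂, q₂) = (1.68, 3.08) − 0.02·(-4.102144, 1.0304) = (1.76204288, 3.059392)

(1.76204288, 3.059392)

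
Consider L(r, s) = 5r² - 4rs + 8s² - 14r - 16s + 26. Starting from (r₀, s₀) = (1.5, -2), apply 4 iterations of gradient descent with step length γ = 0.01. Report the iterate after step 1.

∇L = (10r - 4s - 14, -4r + 16s - 16)
(r₁, s₁) = (1.5, -2) − 0.01·(9, -54) = (1.41, -1.46)

(1.41, -1.46)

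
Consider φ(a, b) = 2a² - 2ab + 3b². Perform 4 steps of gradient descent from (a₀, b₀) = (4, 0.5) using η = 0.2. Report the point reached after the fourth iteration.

∇φ = (4a - 2b, -2a + 6b)
Step 1: at (4, 0.5), ∇φ = (15, -5) → (4, 0.5) − 0.2·(15, -5) = (1, 1.5)
Step 2: at (1, 1.5), ∇φ = (1, 7) → (1, 1.5) − 0.2·(1, 7) = (0.8, 0.1)
Step 3: at (0.8, 0.1), ∇φ = (3, -1) → (0.8, 0.1) − 0.2·(3, -1) = (0.2, 0.3)
Step 4: at (0.2, 0.3), ∇φ = (0.2, 1.4) → (0.2, 0.3) − 0.2·(0.2, 1.4) = (0.16, 0.02)

(0.16, 0.02)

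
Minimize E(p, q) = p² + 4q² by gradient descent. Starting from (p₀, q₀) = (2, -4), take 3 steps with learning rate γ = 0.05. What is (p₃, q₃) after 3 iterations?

(1.458, -0.864)

∇E = (2p, 8q)
Step 1: at (2, -4), ∇E = (4, -32) → (2, -4) − 0.05·(4, -32) = (1.8, -2.4)
Step 2: at (1.8, -2.4), ∇E = (3.6, -19.2) → (1.8, -2.4) − 0.05·(3.6, -19.2) = (1.62, -1.44)
Step 3: at (1.62, -1.44), ∇E = (3.24, -11.52) → (1.62, -1.44) − 0.05·(3.24, -11.52) = (1.458, -0.864)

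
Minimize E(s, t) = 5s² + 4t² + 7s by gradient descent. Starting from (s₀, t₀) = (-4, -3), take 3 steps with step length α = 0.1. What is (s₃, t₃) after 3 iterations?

∇E = (10s + 7, 8t)
Step 1: at (-4, -3), ∇E = (-33, -24) → (-4, -3) − 0.1·(-33, -24) = (-0.7, -0.6)
Step 2: at (-0.7, -0.6), ∇E = (0, -4.8) → (-0.7, -0.6) − 0.1·(0, -4.8) = (-0.7, -0.12)
Step 3: at (-0.7, -0.12), ∇E = (0, -0.96) → (-0.7, -0.12) − 0.1·(0, -0.96) = (-0.7, -0.024)

(-0.7, -0.024)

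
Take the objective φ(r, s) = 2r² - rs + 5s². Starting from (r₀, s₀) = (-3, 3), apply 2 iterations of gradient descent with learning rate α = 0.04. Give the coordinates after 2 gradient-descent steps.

(-1.9488, 0.912)

∇φ = (4r - s, -r + 10s)
(r₁, s₁) = (-3, 3) − 0.04·(-15, 33) = (-2.4, 1.68)
(r₂, s₂) = (-2.4, 1.68) − 0.04·(-11.28, 19.2) = (-1.9488, 0.912)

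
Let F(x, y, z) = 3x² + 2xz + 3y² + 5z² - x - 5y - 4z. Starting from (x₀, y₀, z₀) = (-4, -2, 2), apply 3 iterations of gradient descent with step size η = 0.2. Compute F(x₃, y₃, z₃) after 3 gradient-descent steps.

∇F = (6x + 2z - 1, 6y - 5, 2x + 10z - 4)
(x₁, y₁, z₁) = (-4, -2, 2) − 0.2·(-21, -17, 8) = (0.2, 1.4, 0.4)
(x₂, y₂, z₂) = (0.2, 1.4, 0.4) − 0.2·(1, 3.4, 0.4) = (0, 0.72, 0.32)
(x₃, y₃, z₃) = (0, 0.72, 0.32) − 0.2·(-0.36, -0.68, -0.8) = (0.072, 0.856, 0.48)
F(0.072, 0.856, 0.48) = -2.83712

-2.83712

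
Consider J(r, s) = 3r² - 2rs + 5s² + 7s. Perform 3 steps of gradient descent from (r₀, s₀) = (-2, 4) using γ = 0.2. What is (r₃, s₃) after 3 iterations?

(2.816, -8.152)

∇J = (6r - 2s, -2r + 10s + 7)
Step 1: at (-2, 4), ∇J = (-20, 51) → (-2, 4) − 0.2·(-20, 51) = (2, -6.2)
Step 2: at (2, -6.2), ∇J = (24.4, -59) → (2, -6.2) − 0.2·(24.4, -59) = (-2.88, 5.6)
Step 3: at (-2.88, 5.6), ∇J = (-28.48, 68.76) → (-2.88, 5.6) − 0.2·(-28.48, 68.76) = (2.816, -8.152)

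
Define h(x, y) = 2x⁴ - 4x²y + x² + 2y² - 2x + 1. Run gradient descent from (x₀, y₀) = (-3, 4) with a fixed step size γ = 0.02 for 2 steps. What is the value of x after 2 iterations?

∇h = (8x³ - 8xy + 2x - 2, -4x² + 4y)
(x₁, y₁) = (-3, 4) − 0.02·(-128, -20) = (-0.44, 4.4)
(x₂, y₂) = (-0.44, 4.4) − 0.02·(11.926528, 16.8256) = (-0.67853056, 4.063488)
x = -0.67853056

-0.67853056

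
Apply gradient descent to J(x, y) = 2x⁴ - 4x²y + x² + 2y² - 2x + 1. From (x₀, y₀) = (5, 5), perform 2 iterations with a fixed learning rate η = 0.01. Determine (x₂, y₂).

(-2.09007104, 5.947456)

∇J = (8x³ - 8xy + 2x - 2, -4x² + 4y)
Step 1: at (5, 5), ∇J = (808, -80) → (5, 5) − 0.01·(808, -80) = (-3.08, 5.8)
Step 2: at (-3.08, 5.8), ∇J = (-98.992896, -14.7456) → (-3.08, 5.8) − 0.01·(-98.992896, -14.7456) = (-2.09007104, 5.947456)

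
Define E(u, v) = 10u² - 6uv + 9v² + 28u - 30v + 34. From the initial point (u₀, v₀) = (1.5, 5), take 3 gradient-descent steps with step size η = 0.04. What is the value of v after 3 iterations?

1.713536

∇E = (20u - 6v + 28, -6u + 18v - 30)
(u₁, v₁) = (1.5, 5) − 0.04·(28, 51) = (0.38, 2.96)
(u₂, v₂) = (0.38, 2.96) − 0.04·(17.84, 21) = (-0.3336, 2.12)
(u₃, v₃) = (-0.3336, 2.12) − 0.04·(8.608, 10.1616) = (-0.67792, 1.713536)
v = 1.713536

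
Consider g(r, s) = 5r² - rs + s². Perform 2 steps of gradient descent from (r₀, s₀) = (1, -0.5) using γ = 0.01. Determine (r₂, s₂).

∇g = (10r - s, -r + 2s)
Step 1: at (1, -0.5), ∇g = (10.5, -2) → (1, -0.5) − 0.01·(10.5, -2) = (0.895, -0.48)
Step 2: at (0.895, -0.48), ∇g = (9.43, -1.855) → (0.895, -0.48) − 0.01·(9.43, -1.855) = (0.8007, -0.46145)

(0.8007, -0.46145)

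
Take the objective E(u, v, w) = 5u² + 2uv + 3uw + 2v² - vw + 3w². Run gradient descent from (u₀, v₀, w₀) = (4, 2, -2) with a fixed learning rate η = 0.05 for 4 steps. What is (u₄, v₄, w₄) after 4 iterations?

(0.56115, 0.06365, -0.993725)

∇E = (10u + 2v + 3w, 2u + 4v - w, 3u - v + 6w)
(u₁, v₁, w₁) = (4, 2, -2) − 0.05·(38, 18, -2) = (2.1, 1.1, -1.9)
(u₂, v₂, w₂) = (2.1, 1.1, -1.9) − 0.05·(17.5, 10.5, -6.2) = (1.225, 0.575, -1.59)
(u₃, v₃, w₃) = (1.225, 0.575, -1.59) − 0.05·(8.63, 6.34, -6.44) = (0.7935, 0.258, -1.268)
(u₄, v₄, w₄) = (0.7935, 0.258, -1.268) − 0.05·(4.647, 3.887, -5.4855) = (0.56115, 0.06365, -0.993725)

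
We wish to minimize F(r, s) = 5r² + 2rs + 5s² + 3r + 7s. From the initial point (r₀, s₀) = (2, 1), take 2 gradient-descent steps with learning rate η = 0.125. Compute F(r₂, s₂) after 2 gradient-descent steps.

0.171875

∇F = (10r + 2s + 3, 2r + 10s + 7)
Step 1: at (2, 1), ∇F = (25, 21) → (2, 1) − 0.125·(25, 21) = (-1.125, -1.625)
Step 2: at (-1.125, -1.625), ∇F = (-11.5, -11.5) → (-1.125, -1.625) − 0.125·(-11.5, -11.5) = (0.3125, -0.1875)
F(0.3125, -0.1875) = 0.171875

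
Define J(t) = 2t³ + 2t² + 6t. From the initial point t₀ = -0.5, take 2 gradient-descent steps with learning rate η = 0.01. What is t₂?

-0.6112815

J′(t) = 6t² + 4t + 6
t₁ = -0.5 − 0.01·5.5 = -0.555
t₂ = -0.555 − 0.01·5.62815 = -0.6112815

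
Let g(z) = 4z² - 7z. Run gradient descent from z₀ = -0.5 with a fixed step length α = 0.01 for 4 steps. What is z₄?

-0.11004032

g′(z) = 8z - 7
z₁ = -0.5 − 0.01·(-11) = -0.39
z₂ = -0.39 − 0.01·(-10.12) = -0.2888
z₃ = -0.2888 − 0.01·(-9.3104) = -0.195696
z₄ = -0.195696 − 0.01·(-8.565568) = -0.11004032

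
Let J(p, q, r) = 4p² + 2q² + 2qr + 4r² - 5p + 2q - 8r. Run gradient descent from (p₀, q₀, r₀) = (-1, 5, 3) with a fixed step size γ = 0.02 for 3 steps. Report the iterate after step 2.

(-0.5216, 3.9456, 2.0656)

∇J = (8p - 5, 4q + 2r + 2, 2q + 8r - 8)
Step 1: at (-1, 5, 3), ∇J = (-13, 28, 26) → (-1, 5, 3) − 0.02·(-13, 28, 26) = (-0.74, 4.44, 2.48)
Step 2: at (-0.74, 4.44, 2.48), ∇J = (-10.92, 24.72, 20.72) → (-0.74, 4.44, 2.48) − 0.02·(-10.92, 24.72, 20.72) = (-0.5216, 3.9456, 2.0656)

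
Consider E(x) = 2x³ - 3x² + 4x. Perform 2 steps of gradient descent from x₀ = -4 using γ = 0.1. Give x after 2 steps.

-188.016

E′(x) = 6x² - 6x + 4
x₁ = -4 − 0.1·124 = -16.4
x₂ = -16.4 − 0.1·1716.16 = -188.016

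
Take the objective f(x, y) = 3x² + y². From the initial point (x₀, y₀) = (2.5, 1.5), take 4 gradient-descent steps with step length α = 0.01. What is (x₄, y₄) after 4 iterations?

(1.9518724, 1.38355224)

∇f = (6x, 2y)
(x₁, y₁) = (2.5, 1.5) − 0.01·(15, 3) = (2.35, 1.47)
(x₂, y₂) = (2.35, 1.47) − 0.01·(14.1, 2.94) = (2.209, 1.4406)
(x₃, y₃) = (2.209, 1.4406) − 0.01·(13.254, 2.8812) = (2.07646, 1.411788)
(x₄, y₄) = (2.07646, 1.411788) − 0.01·(12.45876, 2.823576) = (1.9518724, 1.38355224)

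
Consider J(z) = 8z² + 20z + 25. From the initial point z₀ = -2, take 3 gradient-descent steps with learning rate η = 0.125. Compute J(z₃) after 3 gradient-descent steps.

17

J′(z) = 16z + 20
z₁ = -2 − 0.125·(-12) = -0.5
z₂ = -0.5 − 0.125·12 = -2
z₃ = -2 − 0.125·(-12) = -0.5
J(-0.5) = 17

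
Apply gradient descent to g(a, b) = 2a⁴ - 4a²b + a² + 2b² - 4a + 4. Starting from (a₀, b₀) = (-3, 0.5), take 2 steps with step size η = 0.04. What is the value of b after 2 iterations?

∇g = (8a³ - 8ab + 2a - 4, -4a² + 4b)
(a₁, b₁) = (-3, 0.5) − 0.04·(-214, -34) = (5.56, 1.86)
(a₂, b₂) = (5.56, 1.86) − 0.04·(1299.424128, -116.2144) = (-46.41696512, 6.508576)
b = 6.508576

6.508576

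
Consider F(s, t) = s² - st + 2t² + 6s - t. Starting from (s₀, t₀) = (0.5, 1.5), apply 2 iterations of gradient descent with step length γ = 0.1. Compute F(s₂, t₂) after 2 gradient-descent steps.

-2.20965

∇F = (2s - t + 6, -s + 4t - 1)
(s₁, t₁) = (0.5, 1.5) − 0.1·(5.5, 4.5) = (-0.05, 1.05)
(s₂, t₂) = (-0.05, 1.05) − 0.1·(4.85, 3.25) = (-0.535, 0.725)
F(-0.535, 0.725) = -2.20965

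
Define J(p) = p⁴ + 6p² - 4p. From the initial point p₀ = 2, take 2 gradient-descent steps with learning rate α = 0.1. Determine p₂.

14.1472

J′(p) = 4p³ + 12p - 4
p₁ = 2 − 0.1·52 = -3.2
p₂ = -3.2 − 0.1·(-173.472) = 14.1472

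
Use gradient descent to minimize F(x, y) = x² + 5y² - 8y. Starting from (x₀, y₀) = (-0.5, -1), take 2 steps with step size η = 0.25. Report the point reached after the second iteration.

(-0.125, -3.25)

∇F = (2x, 10y - 8)
Step 1: at (-0.5, -1), ∇F = (-1, -18) → (-0.5, -1) − 0.25·(-1, -18) = (-0.25, 3.5)
Step 2: at (-0.25, 3.5), ∇F = (-0.5, 27) → (-0.25, 3.5) − 0.25·(-0.5, 27) = (-0.125, -3.25)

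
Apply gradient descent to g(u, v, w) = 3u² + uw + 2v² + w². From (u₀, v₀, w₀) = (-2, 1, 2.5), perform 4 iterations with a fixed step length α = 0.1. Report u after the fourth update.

∇g = (6u + w, 4v, u + 2w)
(u₁, v₁, w₁) = (-2, 1, 2.5) − 0.1·(-9.5, 4, 3) = (-1.05, 0.6, 2.2)
(u₂, v₂, w₂) = (-1.05, 0.6, 2.2) − 0.1·(-4.1, 2.4, 3.35) = (-0.64, 0.36, 1.865)
(u₃, v₃, w₃) = (-0.64, 0.36, 1.865) − 0.1·(-1.975, 1.44, 3.09) = (-0.4425, 0.216, 1.556)
(u₄, v₄, w₄) = (-0.4425, 0.216, 1.556) − 0.1·(-1.099, 0.864, 2.6695) = (-0.3326, 0.1296, 1.28905)
u = -0.3326

-0.3326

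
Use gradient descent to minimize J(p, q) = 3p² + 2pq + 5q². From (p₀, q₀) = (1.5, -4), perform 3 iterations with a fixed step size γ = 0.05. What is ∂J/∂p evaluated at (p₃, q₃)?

∇J = (6p + 2q, 2p + 10q)
(p₁, q₁) = (1.5, -4) − 0.05·(1, -37) = (1.45, -2.15)
(p₂, q₂) = (1.45, -2.15) − 0.05·(4.4, -18.6) = (1.23, -1.22)
(p₃, q₃) = (1.23, -1.22) − 0.05·(4.94, -9.74) = (0.983, -0.733)
∂J/∂p at (0.983, -0.733) = 4.432

4.432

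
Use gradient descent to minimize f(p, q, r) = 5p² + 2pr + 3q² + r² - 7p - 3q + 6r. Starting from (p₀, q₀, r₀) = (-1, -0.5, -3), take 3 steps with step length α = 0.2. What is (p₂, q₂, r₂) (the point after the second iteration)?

(-1.16, 0.46, -4.2)

∇f = (10p + 2r - 7, 6q - 3, 2p + 2r + 6)
Step 1: at (-1, -0.5, -3), ∇f = (-23, -6, -2) → (-1, -0.5, -3) − 0.2·(-23, -6, -2) = (3.6, 0.7, -2.6)
Step 2: at (3.6, 0.7, -2.6), ∇f = (23.8, 1.2, 8) → (3.6, 0.7, -2.6) − 0.2·(23.8, 1.2, 8) = (-1.16, 0.46, -4.2)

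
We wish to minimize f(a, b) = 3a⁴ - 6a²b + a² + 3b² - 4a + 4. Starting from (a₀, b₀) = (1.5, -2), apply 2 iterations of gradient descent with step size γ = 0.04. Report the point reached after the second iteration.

(1.16227584, -0.190304)

∇f = (12a³ - 12ab + 2a - 4, -6a² + 6b)
Step 1: at (1.5, -2), ∇f = (75.5, -25.5) → (1.5, -2) − 0.04·(75.5, -25.5) = (-1.52, -0.98)
Step 2: at (-1.52, -0.98), ∇f = (-67.056896, -19.7424) → (-1.52, -0.98) − 0.04·(-67.056896, -19.7424) = (1.16227584, -0.190304)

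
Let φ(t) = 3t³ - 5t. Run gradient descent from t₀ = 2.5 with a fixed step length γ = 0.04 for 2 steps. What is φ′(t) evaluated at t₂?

φ′(t) = 9t² - 5
Step 1: φ′(2.5) = 51.25; t₁ = 2.5 − 0.04·51.25 = 0.45
Step 2: φ′(0.45) = -3.1775; t₂ = 0.45 − 0.04·(-3.1775) = 0.5771
φ′(t) at (0.5771) = -2.00260031

-2.00260031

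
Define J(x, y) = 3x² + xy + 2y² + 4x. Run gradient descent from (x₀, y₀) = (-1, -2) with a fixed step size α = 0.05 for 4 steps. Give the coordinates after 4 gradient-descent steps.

(-0.58613125, -0.7098125)

∇J = (6x + y + 4, x + 4y)
(x₁, y₁) = (-1, -2) − 0.05·(-4, -9) = (-0.8, -1.55)
(x₂, y₂) = (-0.8, -1.55) − 0.05·(-2.35, -7) = (-0.6825, -1.2)
(x₃, y₃) = (-0.6825, -1.2) − 0.05·(-1.295, -5.4825) = (-0.61775, -0.925875)
(x₄, y₄) = (-0.61775, -0.925875) − 0.05·(-0.632375, -4.32125) = (-0.58613125, -0.7098125)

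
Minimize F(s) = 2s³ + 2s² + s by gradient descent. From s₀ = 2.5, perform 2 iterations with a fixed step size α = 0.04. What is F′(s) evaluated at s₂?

3.177273470976

F′(s) = 6s² + 4s + 1
Step 1: F′(2.5) = 48.5; s₁ = 2.5 − 0.04·48.5 = 0.56
Step 2: F′(0.56) = 5.1216; s₂ = 0.56 − 0.04·5.1216 = 0.355136
F′(s) at (0.355136) = 3.177273470976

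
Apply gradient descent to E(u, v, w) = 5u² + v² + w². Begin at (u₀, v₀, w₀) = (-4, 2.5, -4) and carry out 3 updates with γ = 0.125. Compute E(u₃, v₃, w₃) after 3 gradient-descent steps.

∇E = (10u, 2v, 2w)
Step 1: at (-4, 2.5, -4), ∇E = (-40, 5, -8) → (-4, 2.5, -4) − 0.125·(-40, 5, -8) = (1, 1.875, -3)
Step 2: at (1, 1.875, -3), ∇E = (10, 3.75, -6) → (1, 1.875, -3) − 0.125·(10, 3.75, -6) = (-0.25, 1.40625, -2.25)
Step 3: at (-0.25, 1.40625, -2.25), ∇E = (-2.5, 2.8125, -4.5) → (-0.25, 1.40625, -2.25) − 0.125·(-2.5, 2.8125, -4.5) = (0.0625, 1.0546875, -1.6875)
E(0.0625, 1.0546875, -1.6875) = 3.97955322265625

3.97955322265625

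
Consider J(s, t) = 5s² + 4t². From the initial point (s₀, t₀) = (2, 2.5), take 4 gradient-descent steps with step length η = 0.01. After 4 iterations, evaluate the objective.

∇J = (10s, 8t)
Step 1: at (2, 2.5), ∇J = (20, 20) → (2, 2.5) − 0.01·(20, 20) = (1.8, 2.3)
Step 2: at (1.8, 2.3), ∇J = (18, 18.4) → (1.8, 2.3) − 0.01·(18, 18.4) = (1.62, 2.116)
Step 3: at (1.62, 2.116), ∇J = (16.2, 16.928) → (1.62, 2.116) − 0.01·(16.2, 16.928) = (1.458, 1.94672)
Step 4: at (1.458, 1.94672), ∇J = (14.58, 15.57376) → (1.458, 1.94672) − 0.01·(14.58, 15.57376) = (1.3122, 1.7909824)
J(1.3122, 1.7909824) = 21.43981602843904

21.43981602843904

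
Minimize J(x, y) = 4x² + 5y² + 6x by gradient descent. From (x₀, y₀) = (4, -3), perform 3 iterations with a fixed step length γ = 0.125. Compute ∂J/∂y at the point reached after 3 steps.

0.46875

∇J = (8x + 6, 10y)
(x₁, y₁) = (4, -3) − 0.125·(38, -30) = (-0.75, 0.75)
(x₂, y₂) = (-0.75, 0.75) − 0.125·(0, 7.5) = (-0.75, -0.1875)
(x₃, y₃) = (-0.75, -0.1875) − 0.125·(0, -1.875) = (-0.75, 0.046875)
∂J/∂y at (-0.75, 0.046875) = 0.46875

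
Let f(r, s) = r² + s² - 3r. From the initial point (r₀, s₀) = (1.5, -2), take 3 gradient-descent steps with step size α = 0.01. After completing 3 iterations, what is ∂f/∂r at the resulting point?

∇f = (2r - 3, 2s)
(r₁, s₁) = (1.5, -2) − 0.01·(0, -4) = (1.5, -1.96)
(r₂, s₂) = (1.5, -1.96) − 0.01·(0, -3.92) = (1.5, -1.9208)
(r₃, s₃) = (1.5, -1.9208) − 0.01·(0, -3.8416) = (1.5, -1.882384)
∂f/∂r at (1.5, -1.882384) = 0

0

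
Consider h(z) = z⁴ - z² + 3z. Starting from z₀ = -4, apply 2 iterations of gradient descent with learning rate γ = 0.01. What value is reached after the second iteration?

h′(z) = 4z³ - 2z + 3
Step 1: h′(-4) = -245; z₁ = -4 − 0.01·(-245) = -1.55
Step 2: h′(-1.55) = -8.7955; z₂ = -1.55 − 0.01·(-8.7955) = -1.462045

-1.462045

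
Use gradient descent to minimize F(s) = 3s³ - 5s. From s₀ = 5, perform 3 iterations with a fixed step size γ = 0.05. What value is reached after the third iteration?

F′(s) = 9s² - 5
Step 1: F′(5) = 220; s₁ = 5 − 0.05·220 = -6
Step 2: F′(-6) = 319; s₂ = -6 − 0.05·319 = -21.95
Step 3: F′(-21.95) = 4331.2225; s₃ = -21.95 − 0.05·4331.2225 = -238.511125

-238.511125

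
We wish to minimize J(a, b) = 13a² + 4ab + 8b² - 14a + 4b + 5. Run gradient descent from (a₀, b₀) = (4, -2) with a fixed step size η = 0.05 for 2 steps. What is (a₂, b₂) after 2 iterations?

∇J = (26a + 4b - 14, 4a + 16b + 4)
Step 1: at (4, -2), ∇J = (82, -12) → (4, -2) − 0.05·(82, -12) = (-0.1, -1.4)
Step 2: at (-0.1, -1.4), ∇J = (-22.2, -18.8) → (-0.1, -1.4) − 0.05·(-22.2, -18.8) = (1.01, -0.46)

(1.01, -0.46)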